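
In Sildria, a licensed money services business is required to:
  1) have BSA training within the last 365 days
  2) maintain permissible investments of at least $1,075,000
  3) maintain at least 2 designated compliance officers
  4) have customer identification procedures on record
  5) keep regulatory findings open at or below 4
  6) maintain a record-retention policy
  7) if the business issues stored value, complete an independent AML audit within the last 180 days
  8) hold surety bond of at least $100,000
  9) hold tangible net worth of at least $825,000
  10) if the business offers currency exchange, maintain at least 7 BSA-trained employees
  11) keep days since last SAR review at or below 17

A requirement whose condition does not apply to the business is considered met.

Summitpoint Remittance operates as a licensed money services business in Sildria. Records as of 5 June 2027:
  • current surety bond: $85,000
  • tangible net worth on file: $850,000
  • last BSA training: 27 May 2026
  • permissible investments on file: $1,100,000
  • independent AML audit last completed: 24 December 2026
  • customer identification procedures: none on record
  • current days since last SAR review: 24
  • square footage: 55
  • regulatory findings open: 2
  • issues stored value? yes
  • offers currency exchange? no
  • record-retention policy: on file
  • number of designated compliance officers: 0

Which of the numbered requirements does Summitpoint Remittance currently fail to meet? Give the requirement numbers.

1. BSA training 374 days ago vs limit 365 → not met
2. permissible investments $1,100,000 ≥ $1,075,000 → met
3. designated compliance officers 0 < 2 → not met
4. customer identification procedures absent → not met
5. regulatory findings open 2 ≤ 4 → met
6. record-retention policy present → met
7. condition 'issues stored value' holds; independent AML audit 163 days ago vs limit 180 → met
8. surety bond $85,000 < $100,000 → not met
9. tangible net worth $850,000 ≥ $825,000 → met
10. condition 'offers currency exchange' does not hold → requirement n/a → met
11. days since last SAR review 24 > 17 → not met
Not met: 1, 3, 4, 8, 11

1, 3, 4, 8, 11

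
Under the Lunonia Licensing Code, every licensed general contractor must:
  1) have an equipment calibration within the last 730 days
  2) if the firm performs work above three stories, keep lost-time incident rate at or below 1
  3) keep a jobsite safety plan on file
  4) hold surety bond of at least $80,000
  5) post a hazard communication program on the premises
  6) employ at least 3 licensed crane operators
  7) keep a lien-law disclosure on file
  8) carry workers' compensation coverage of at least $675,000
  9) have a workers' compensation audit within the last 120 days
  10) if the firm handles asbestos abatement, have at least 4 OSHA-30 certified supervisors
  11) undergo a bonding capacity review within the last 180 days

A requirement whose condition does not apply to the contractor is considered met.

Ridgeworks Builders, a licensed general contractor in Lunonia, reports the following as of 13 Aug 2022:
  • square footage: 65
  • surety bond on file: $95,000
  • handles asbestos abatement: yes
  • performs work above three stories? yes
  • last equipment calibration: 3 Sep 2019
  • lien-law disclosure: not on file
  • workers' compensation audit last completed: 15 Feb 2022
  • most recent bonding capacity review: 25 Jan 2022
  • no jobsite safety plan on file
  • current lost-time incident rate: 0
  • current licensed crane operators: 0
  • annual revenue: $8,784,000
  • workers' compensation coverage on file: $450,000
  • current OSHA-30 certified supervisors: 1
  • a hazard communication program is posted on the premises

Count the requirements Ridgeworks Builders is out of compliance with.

1. equipment calibration 1075 days ago vs limit 730 → not met
2. condition 'performs work above three stories' holds; lost-time incident rate 0 ≤ 1 → met
3. jobsite safety plan absent → not met
4. surety bond $95,000 ≥ $80,000 → met
5. hazard communication program present → met
6. licensed crane operators 0 < 3 → not met
7. lien-law disclosure absent → not met
8. workers' compensation coverage $450,000 < $675,000 → not met
9. workers' compensation audit 179 days ago vs limit 120 → not met
10. condition 'handles asbestos abatement' holds; OSHA-30 certified supervisors 1 < 4 → not met
11. bonding capacity review 200 days ago vs limit 180 → not met
Not met: 8 of 11

8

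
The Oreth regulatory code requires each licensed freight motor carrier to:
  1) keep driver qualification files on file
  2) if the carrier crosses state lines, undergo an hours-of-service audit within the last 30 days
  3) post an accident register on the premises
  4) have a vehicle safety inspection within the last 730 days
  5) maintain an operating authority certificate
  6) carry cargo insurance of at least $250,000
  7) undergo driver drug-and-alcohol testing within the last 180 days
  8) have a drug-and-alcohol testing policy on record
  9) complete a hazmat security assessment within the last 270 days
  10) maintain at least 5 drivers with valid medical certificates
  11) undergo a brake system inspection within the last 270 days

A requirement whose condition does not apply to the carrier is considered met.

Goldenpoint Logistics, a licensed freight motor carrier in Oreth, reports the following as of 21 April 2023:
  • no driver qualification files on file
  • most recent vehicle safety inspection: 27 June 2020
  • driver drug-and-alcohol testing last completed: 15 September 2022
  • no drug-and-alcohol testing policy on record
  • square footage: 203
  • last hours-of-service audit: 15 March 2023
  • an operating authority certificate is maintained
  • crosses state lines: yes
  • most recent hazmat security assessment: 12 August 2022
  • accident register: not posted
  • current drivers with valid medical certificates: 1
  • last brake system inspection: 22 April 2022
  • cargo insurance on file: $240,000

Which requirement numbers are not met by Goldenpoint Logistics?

1, 2, 3, 4, 6, 7, 8, 10, 11

1. driver qualification files absent → not met
2. condition 'crosses state lines' holds; hours-of-service audit 37 days ago vs limit 30 → not met
3. accident register absent → not met
4. vehicle safety inspection 1028 days ago vs limit 730 → not met
5. operating authority certificate present → met
6. cargo insurance $240,000 < $250,000 → not met
7. driver drug-and-alcohol testing 218 days ago vs limit 180 → not met
8. drug-and-alcohol testing policy absent → not met
9. hazmat security assessment 252 days ago vs limit 270 → met
10. drivers with valid medical certificates 1 < 5 → not met
11. brake system inspection 364 days ago vs limit 270 → not met
Not met: 1, 2, 3, 4, 6, 7, 8, 10, 11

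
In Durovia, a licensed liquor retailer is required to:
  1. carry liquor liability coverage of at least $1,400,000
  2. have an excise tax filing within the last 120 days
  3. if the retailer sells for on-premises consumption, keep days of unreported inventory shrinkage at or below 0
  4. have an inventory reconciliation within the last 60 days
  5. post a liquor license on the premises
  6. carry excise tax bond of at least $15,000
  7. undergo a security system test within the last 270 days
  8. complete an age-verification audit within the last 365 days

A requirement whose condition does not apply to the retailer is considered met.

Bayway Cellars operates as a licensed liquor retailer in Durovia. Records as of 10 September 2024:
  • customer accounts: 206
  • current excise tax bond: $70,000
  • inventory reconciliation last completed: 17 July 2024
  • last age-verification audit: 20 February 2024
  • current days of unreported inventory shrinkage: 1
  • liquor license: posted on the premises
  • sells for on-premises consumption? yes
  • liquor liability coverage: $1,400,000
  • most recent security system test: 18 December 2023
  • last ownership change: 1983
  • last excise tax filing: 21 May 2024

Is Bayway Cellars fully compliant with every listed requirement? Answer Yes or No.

No

1. liquor liability coverage $1,400,000 ≥ $1,400,000 → met
2. excise tax filing 112 days ago vs limit 120 → met
3. condition 'sells for on-premises consumption' holds; days of unreported inventory shrinkage 1 > 0 → not met
4. inventory reconciliation 55 days ago vs limit 60 → met
5. liquor license present → met
6. excise tax bond $70,000 ≥ $15,000 → met
7. security system test 267 days ago vs limit 270 → met
8. age-verification audit 203 days ago vs limit 365 → met
Not met: 3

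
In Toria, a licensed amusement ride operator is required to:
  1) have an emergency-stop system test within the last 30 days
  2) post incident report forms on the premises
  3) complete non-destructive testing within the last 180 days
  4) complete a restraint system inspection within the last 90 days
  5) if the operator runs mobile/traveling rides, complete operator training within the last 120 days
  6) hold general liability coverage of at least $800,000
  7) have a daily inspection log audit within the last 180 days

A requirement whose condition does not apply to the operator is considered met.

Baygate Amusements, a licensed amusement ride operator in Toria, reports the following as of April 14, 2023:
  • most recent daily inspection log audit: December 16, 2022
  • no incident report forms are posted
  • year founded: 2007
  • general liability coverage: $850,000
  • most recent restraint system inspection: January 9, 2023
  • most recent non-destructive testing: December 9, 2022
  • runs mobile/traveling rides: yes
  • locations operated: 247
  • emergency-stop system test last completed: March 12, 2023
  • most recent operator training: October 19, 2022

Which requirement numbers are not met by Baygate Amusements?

1, 2, 4, 5

1. emergency-stop system test 33 days ago vs limit 30 → not met
2. incident report forms absent → not met
3. non-destructive testing 126 days ago vs limit 180 → met
4. restraint system inspection 95 days ago vs limit 90 → not met
5. condition 'runs mobile/traveling rides' holds; operator training 177 days ago vs limit 120 → not met
6. general liability coverage $850,000 ≥ $800,000 → met
7. daily inspection log audit 119 days ago vs limit 180 → met
Not met: 1, 2, 4, 5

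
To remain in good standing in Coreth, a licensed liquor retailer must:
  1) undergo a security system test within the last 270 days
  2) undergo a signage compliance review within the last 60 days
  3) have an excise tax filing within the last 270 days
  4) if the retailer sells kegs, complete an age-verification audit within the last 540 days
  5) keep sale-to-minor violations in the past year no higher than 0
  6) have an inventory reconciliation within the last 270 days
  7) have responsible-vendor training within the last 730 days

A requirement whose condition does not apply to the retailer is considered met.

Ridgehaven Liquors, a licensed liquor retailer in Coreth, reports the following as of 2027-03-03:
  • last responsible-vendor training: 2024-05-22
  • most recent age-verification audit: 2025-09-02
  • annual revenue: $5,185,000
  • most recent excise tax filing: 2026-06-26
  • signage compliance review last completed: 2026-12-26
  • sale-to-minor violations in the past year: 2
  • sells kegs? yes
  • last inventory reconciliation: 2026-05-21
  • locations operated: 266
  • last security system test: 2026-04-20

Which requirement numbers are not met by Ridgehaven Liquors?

1. security system test 317 days ago vs limit 270 → not met
2. signage compliance review 67 days ago vs limit 60 → not met
3. excise tax filing 250 days ago vs limit 270 → met
4. condition 'sells kegs' holds; age-verification audit 547 days ago vs limit 540 → not met
5. sale-to-minor violations in the past year 2 > 0 → not met
6. inventory reconciliation 286 days ago vs limit 270 → not met
7. responsible-vendor training 1015 days ago vs limit 730 → not met
Not met: 1, 2, 4, 5, 6, 7

1, 2, 4, 5, 6, 7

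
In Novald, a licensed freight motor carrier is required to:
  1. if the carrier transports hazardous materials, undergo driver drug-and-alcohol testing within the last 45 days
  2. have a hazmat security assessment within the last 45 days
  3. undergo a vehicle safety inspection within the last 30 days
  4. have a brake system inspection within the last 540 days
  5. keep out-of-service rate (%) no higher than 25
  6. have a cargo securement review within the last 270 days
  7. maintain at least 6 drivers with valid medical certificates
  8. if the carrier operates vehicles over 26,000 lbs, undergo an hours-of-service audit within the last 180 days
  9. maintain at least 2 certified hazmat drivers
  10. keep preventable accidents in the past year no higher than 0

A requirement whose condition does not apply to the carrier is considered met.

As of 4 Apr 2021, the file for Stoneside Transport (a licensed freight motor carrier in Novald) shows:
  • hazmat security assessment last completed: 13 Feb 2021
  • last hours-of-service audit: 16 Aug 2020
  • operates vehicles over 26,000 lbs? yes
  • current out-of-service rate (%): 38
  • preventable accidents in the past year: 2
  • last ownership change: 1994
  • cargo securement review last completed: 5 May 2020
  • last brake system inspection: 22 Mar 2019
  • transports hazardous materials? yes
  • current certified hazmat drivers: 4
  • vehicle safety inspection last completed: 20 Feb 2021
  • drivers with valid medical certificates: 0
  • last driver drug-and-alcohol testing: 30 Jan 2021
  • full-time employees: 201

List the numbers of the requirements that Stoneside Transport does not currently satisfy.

1, 2, 3, 4, 5, 6, 7, 8, 10

1. condition 'transports hazardous materials' holds; driver drug-and-alcohol testing 64 days ago vs limit 45 → not met
2. hazmat security assessment 50 days ago vs limit 45 → not met
3. vehicle safety inspection 43 days ago vs limit 30 → not met
4. brake system inspection 744 days ago vs limit 540 → not met
5. out-of-service rate (%) 38 > 25 → not met
6. cargo securement review 334 days ago vs limit 270 → not met
7. drivers with valid medical certificates 0 < 6 → not met
8. condition 'operates vehicles over 26,000 lbs' holds; hours-of-service audit 231 days ago vs limit 180 → not met
9. certified hazmat drivers 4 ≥ 2 → met
10. preventable accidents in the past year 2 > 0 → not met
Not met: 1, 2, 3, 4, 5, 6, 7, 8, 10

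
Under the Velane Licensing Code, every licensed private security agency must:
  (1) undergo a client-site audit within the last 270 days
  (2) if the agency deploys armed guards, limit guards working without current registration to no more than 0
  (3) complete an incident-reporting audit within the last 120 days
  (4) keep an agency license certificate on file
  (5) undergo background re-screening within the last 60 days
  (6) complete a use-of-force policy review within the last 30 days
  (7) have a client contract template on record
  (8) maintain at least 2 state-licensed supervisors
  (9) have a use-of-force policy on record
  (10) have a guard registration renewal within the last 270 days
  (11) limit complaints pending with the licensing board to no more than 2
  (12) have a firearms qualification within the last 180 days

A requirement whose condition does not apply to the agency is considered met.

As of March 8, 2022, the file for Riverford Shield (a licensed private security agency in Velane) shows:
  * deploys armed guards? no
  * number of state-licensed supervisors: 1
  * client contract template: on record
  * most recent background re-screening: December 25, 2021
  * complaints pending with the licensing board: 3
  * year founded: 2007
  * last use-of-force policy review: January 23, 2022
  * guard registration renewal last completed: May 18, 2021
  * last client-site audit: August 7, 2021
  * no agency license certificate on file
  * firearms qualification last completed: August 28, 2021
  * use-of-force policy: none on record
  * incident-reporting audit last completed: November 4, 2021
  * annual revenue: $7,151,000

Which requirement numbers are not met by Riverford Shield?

3, 4, 5, 6, 8, 9, 10, 11, 12

1. client-site audit 213 days ago vs limit 270 → met
2. condition 'deploys armed guards' does not hold → requirement n/a → met
3. incident-reporting audit 124 days ago vs limit 120 → not met
4. agency license certificate absent → not met
5. background re-screening 73 days ago vs limit 60 → not met
6. use-of-force policy review 44 days ago vs limit 30 → not met
7. client contract template present → met
8. state-licensed supervisors 1 < 2 → not met
9. use-of-force policy absent → not met
10. guard registration renewal 294 days ago vs limit 270 → not met
11. complaints pending with the licensing board 3 > 2 → not met
12. firearms qualification 192 days ago vs limit 180 → not met
Not met: 3, 4, 5, 6, 8, 9, 10, 11, 12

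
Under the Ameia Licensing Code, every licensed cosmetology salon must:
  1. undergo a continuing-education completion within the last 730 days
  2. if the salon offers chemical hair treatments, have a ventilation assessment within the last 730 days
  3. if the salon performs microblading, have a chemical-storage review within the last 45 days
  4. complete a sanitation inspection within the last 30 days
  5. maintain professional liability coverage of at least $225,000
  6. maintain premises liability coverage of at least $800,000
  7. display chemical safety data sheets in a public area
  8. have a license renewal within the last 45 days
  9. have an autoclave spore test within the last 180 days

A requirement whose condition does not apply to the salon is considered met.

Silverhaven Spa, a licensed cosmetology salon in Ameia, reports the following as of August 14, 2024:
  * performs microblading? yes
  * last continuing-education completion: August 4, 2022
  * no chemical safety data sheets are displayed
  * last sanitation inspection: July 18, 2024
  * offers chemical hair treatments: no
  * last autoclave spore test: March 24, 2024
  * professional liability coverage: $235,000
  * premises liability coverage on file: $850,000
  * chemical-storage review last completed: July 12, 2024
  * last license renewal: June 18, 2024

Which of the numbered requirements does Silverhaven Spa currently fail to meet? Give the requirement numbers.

1. continuing-education completion 741 days ago vs limit 730 → not met
2. condition 'offers chemical hair treatments' does not hold → requirement n/a → met
3. condition 'performs microblading' holds; chemical-storage review 33 days ago vs limit 45 → met
4. sanitation inspection 27 days ago vs limit 30 → met
5. professional liability coverage $235,000 ≥ $225,000 → met
6. premises liability coverage $850,000 ≥ $800,000 → met
7. chemical safety data sheets absent → not met
8. license renewal 57 days ago vs limit 45 → not met
9. autoclave spore test 143 days ago vs limit 180 → met
Not met: 1, 7, 8

1, 7, 8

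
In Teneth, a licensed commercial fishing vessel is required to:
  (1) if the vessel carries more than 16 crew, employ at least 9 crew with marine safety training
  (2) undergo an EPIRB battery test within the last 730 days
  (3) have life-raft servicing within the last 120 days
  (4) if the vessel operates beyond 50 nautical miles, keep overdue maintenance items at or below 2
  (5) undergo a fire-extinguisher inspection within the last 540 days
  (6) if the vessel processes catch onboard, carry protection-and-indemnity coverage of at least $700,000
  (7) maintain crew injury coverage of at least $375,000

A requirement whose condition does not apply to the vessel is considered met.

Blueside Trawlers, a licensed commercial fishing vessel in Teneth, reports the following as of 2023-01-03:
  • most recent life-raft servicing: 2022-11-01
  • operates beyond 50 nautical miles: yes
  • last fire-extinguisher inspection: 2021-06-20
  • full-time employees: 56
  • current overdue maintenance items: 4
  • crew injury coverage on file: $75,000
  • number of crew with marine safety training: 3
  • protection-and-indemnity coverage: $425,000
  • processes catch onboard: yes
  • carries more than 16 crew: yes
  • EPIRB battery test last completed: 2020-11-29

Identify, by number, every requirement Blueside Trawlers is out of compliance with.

1, 2, 4, 5, 6, 7

1. condition 'carries more than 16 crew' holds; crew with marine safety training 3 < 9 → not met
2. EPIRB battery test 765 days ago vs limit 730 → not met
3. life-raft servicing 63 days ago vs limit 120 → met
4. condition 'operates beyond 50 nautical miles' holds; overdue maintenance items 4 > 2 → not met
5. fire-extinguisher inspection 562 days ago vs limit 540 → not met
6. condition 'processes catch onboard' holds; protection-and-indemnity coverage $425,000 < $700,000 → not met
7. crew injury coverage $75,000 < $375,000 → not met
Not met: 1, 2, 4, 5, 6, 7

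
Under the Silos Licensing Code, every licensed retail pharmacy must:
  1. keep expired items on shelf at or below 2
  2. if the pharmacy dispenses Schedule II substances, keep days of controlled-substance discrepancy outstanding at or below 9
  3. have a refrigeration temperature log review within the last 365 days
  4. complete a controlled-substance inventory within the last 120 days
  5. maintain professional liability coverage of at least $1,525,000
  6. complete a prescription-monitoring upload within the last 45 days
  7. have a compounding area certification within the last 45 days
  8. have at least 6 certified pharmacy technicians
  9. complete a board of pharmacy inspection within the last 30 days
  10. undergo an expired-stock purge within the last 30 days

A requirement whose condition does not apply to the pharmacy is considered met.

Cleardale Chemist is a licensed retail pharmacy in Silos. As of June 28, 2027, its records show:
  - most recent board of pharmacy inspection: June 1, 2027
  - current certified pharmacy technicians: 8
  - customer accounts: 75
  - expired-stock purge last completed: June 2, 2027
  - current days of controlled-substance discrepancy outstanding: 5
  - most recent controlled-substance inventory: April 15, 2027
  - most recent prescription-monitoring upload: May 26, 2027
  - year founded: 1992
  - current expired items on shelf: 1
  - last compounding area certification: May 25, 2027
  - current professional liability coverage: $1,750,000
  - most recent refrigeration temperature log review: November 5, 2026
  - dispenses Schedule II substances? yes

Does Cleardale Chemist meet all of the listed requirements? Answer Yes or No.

1. expired items on shelf 1 ≤ 2 → met
2. condition 'dispenses Schedule II substances' holds; days of controlled-substance discrepancy outstanding 5 ≤ 9 → met
3. refrigeration temperature log review 235 days ago vs limit 365 → met
4. controlled-substance inventory 74 days ago vs limit 120 → met
5. professional liability coverage $1,750,000 ≥ $1,525,000 → met
6. prescription-monitoring upload 33 days ago vs limit 45 → met
7. compounding area certification 34 days ago vs limit 45 → met
8. certified pharmacy technicians 8 ≥ 6 → met
9. board of pharmacy inspection 27 days ago vs limit 30 → met
10. expired-stock purge 26 days ago vs limit 30 → met
All met.

Yes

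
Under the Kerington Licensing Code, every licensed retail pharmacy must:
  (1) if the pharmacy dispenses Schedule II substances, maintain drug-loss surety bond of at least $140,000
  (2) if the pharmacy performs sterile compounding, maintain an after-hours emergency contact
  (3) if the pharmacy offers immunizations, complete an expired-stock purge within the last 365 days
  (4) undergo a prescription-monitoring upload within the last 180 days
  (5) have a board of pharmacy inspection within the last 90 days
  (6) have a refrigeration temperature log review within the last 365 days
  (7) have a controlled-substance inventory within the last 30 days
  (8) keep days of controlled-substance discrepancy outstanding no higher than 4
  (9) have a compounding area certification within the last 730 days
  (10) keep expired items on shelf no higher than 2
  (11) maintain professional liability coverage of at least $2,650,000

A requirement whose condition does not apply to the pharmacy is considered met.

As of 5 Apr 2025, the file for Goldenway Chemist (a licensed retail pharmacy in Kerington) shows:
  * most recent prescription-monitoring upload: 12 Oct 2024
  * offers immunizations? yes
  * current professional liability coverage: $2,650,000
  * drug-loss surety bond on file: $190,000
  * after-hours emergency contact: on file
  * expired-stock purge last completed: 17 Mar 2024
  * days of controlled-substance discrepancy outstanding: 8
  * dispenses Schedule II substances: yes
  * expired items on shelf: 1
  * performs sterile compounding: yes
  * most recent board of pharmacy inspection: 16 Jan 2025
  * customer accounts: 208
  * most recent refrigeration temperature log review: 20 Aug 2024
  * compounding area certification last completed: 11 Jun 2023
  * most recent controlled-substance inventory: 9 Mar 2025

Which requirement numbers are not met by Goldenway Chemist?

3, 8

1. condition 'dispenses Schedule II substances' holds; drug-loss surety bond $190,000 ≥ $140,000 → met
2. condition 'performs sterile compounding' holds; after-hours emergency contact present → met
3. condition 'offers immunizations' holds; expired-stock purge 384 days ago vs limit 365 → not met
4. prescription-monitoring upload 175 days ago vs limit 180 → met
5. board of pharmacy inspection 79 days ago vs limit 90 → met
6. refrigeration temperature log review 228 days ago vs limit 365 → met
7. controlled-substance inventory 27 days ago vs limit 30 → met
8. days of controlled-substance discrepancy outstanding 8 > 4 → not met
9. compounding area certification 664 days ago vs limit 730 → met
10. expired items on shelf 1 ≤ 2 → met
11. professional liability coverage $2,650,000 ≥ $2,650,000 → met
Not met: 3, 8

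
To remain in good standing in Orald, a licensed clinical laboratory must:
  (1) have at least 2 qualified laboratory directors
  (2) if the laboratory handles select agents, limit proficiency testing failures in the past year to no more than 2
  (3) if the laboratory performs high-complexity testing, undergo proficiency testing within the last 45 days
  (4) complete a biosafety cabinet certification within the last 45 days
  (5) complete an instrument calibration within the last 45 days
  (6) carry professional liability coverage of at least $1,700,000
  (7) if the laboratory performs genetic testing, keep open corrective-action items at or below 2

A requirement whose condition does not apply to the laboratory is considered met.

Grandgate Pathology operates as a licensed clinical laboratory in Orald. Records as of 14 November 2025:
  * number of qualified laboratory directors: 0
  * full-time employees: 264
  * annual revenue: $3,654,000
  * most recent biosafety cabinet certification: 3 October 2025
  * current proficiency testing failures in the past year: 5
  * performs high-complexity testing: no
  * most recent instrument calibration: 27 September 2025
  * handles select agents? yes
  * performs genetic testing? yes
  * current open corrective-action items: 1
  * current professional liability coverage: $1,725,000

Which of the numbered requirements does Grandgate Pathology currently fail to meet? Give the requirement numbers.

1, 2, 5

1. qualified laboratory directors 0 < 2 → not met
2. condition 'handles select agents' holds; proficiency testing failures in the past year 5 > 2 → not met
3. condition 'performs high-complexity testing' does not hold → requirement n/a → met
4. biosafety cabinet certification 42 days ago vs limit 45 → met
5. instrument calibration 48 days ago vs limit 45 → not met
6. professional liability coverage $1,725,000 ≥ $1,700,000 → met
7. condition 'performs genetic testing' holds; open corrective-action items 1 ≤ 2 → met
Not met: 1, 2, 5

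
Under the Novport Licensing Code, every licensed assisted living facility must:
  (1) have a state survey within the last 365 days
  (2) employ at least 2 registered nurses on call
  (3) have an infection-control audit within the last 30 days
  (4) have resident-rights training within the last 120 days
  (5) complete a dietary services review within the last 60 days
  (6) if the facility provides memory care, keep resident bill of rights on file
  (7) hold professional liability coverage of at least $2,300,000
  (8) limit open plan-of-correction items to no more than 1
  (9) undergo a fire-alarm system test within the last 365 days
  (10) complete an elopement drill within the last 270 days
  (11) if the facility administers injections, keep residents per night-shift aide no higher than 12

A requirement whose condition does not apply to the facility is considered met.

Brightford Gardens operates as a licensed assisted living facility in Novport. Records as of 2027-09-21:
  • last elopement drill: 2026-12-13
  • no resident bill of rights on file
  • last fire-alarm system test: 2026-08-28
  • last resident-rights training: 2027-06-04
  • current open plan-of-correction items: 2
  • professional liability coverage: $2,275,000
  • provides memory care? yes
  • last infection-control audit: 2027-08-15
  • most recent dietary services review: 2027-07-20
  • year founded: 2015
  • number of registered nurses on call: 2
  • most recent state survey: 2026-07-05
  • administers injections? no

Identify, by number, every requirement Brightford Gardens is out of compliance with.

1, 3, 5, 6, 7, 8, 9, 10

1. state survey 443 days ago vs limit 365 → not met
2. registered nurses on call 2 ≥ 2 → met
3. infection-control audit 37 days ago vs limit 30 → not met
4. resident-rights training 109 days ago vs limit 120 → met
5. dietary services review 63 days ago vs limit 60 → not met
6. condition 'provides memory care' holds; resident bill of rights absent → not met
7. professional liability coverage $2,275,000 < $2,300,000 → not met
8. open plan-of-correction items 2 > 1 → not met
9. fire-alarm system test 389 days ago vs limit 365 → not met
10. elopement drill 282 days ago vs limit 270 → not met
11. condition 'administers injections' does not hold → requirement n/a → met
Not met: 1, 3, 5, 6, 7, 8, 9, 10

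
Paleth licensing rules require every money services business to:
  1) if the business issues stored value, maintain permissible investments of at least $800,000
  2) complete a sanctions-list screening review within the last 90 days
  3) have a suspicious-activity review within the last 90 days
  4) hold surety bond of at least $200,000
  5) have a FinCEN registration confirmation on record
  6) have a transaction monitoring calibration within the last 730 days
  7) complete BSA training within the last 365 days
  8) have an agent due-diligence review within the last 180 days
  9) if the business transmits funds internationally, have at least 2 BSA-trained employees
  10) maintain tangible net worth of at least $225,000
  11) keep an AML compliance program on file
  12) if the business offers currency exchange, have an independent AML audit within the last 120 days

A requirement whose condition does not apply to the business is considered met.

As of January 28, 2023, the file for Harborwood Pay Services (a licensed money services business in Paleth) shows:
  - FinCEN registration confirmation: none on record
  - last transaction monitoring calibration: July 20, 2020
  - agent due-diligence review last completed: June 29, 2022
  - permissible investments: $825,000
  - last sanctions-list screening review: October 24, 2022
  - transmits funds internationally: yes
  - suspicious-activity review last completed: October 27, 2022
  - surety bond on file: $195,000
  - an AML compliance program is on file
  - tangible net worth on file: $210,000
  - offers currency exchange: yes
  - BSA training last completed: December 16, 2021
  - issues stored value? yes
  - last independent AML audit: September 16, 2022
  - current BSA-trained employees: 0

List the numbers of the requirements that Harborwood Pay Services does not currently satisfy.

1. condition 'issues stored value' holds; permissible investments $825,000 ≥ $800,000 → met
2. sanctions-list screening review 96 days ago vs limit 90 → not met
3. suspicious-activity review 93 days ago vs limit 90 → not met
4. surety bond $195,000 < $200,000 → not met
5. FinCEN registration confirmation absent → not met
6. transaction monitoring calibration 922 days ago vs limit 730 → not met
7. BSA training 408 days ago vs limit 365 → not met
8. agent due-diligence review 213 days ago vs limit 180 → not met
9. condition 'transmits funds internationally' holds; BSA-trained employees 0 < 2 → not met
10. tangible net worth $210,000 < $225,000 → not met
11. AML compliance program present → met
12. condition 'offers currency exchange' holds; independent AML audit 134 days ago vs limit 120 → not met
Not met: 2, 3, 4, 5, 6, 7, 8, 9, 10, 12

2, 3, 4, 5, 6, 7, 8, 9, 10, 12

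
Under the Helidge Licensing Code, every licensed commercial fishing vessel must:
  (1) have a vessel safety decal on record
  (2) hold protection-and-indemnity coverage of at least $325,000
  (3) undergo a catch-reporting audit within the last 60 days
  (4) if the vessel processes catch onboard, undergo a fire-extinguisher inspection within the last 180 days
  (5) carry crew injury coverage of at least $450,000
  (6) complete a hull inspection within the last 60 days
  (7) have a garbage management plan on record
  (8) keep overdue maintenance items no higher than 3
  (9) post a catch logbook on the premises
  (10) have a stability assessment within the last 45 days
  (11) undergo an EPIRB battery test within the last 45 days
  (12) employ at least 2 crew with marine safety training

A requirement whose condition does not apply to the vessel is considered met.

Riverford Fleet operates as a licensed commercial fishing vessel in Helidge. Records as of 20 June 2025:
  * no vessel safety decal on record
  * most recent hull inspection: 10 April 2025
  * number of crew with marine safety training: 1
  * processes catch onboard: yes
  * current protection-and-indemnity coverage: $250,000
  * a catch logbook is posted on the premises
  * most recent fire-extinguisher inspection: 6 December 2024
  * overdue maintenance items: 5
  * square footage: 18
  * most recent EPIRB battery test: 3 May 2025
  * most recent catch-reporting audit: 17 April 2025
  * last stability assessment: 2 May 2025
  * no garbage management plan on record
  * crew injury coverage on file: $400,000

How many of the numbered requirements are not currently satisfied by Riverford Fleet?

11

1. vessel safety decal absent → not met
2. protection-and-indemnity coverage $250,000 < $325,000 → not met
3. catch-reporting audit 64 days ago vs limit 60 → not met
4. condition 'processes catch onboard' holds; fire-extinguisher inspection 196 days ago vs limit 180 → not met
5. crew injury coverage $400,000 < $450,000 → not met
6. hull inspection 71 days ago vs limit 60 → not met
7. garbage management plan absent → not met
8. overdue maintenance items 5 > 3 → not met
9. catch logbook present → met
10. stability assessment 49 days ago vs limit 45 → not met
11. EPIRB battery test 48 days ago vs limit 45 → not met
12. crew with marine safety training 1 < 2 → not met
Not met: 11 of 12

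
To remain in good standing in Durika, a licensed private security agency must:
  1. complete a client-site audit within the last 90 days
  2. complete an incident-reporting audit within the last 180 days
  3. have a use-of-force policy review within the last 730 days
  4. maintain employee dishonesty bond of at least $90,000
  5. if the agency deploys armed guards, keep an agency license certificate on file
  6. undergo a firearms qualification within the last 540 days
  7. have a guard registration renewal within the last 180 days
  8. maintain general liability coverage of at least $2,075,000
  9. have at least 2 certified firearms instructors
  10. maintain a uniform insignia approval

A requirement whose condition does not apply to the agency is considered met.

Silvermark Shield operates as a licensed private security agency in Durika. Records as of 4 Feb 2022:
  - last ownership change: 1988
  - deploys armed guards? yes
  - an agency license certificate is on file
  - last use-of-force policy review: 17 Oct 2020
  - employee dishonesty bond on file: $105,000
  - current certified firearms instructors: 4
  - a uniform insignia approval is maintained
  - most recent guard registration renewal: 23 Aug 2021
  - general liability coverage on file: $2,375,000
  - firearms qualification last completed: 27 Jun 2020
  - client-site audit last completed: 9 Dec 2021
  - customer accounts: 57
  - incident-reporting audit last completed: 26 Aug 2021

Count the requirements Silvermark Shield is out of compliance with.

1

1. client-site audit 57 days ago vs limit 90 → met
2. incident-reporting audit 162 days ago vs limit 180 → met
3. use-of-force policy review 475 days ago vs limit 730 → met
4. employee dishonesty bond $105,000 ≥ $90,000 → met
5. condition 'deploys armed guards' holds; agency license certificate present → met
6. firearms qualification 587 days ago vs limit 540 → not met
7. guard registration renewal 165 days ago vs limit 180 → met
8. general liability coverage $2,375,000 ≥ $2,075,000 → met
9. certified firearms instructors 4 ≥ 2 → met
10. uniform insignia approval present → met
Not met: 1 of 10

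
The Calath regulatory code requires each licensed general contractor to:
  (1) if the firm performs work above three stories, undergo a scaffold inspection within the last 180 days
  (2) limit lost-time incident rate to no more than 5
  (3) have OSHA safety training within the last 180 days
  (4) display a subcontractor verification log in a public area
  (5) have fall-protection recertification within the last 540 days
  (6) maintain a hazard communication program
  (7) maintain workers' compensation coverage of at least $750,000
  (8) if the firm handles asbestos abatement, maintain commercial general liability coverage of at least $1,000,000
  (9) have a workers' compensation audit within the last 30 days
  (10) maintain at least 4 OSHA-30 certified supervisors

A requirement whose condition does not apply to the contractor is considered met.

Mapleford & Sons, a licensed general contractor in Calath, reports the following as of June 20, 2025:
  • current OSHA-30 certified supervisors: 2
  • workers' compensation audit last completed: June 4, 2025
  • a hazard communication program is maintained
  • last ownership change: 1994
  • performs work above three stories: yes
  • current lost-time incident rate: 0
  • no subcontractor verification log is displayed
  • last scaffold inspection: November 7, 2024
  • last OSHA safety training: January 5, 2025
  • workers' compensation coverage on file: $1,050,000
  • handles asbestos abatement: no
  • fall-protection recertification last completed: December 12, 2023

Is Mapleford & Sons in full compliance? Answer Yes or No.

1. condition 'performs work above three stories' holds; scaffold inspection 225 days ago vs limit 180 → not met
2. lost-time incident rate 0 ≤ 5 → met
3. OSHA safety training 166 days ago vs limit 180 → met
4. subcontractor verification log absent → not met
5. fall-protection recertification 556 days ago vs limit 540 → not met
6. hazard communication program present → met
7. workers' compensation coverage $1,050,000 ≥ $750,000 → met
8. condition 'handles asbestos abatement' does not hold → requirement n/a → met
9. workers' compensation audit 16 days ago vs limit 30 → met
10. OSHA-30 certified supervisors 2 < 4 → not met
Not met: 1, 4, 5, 10

No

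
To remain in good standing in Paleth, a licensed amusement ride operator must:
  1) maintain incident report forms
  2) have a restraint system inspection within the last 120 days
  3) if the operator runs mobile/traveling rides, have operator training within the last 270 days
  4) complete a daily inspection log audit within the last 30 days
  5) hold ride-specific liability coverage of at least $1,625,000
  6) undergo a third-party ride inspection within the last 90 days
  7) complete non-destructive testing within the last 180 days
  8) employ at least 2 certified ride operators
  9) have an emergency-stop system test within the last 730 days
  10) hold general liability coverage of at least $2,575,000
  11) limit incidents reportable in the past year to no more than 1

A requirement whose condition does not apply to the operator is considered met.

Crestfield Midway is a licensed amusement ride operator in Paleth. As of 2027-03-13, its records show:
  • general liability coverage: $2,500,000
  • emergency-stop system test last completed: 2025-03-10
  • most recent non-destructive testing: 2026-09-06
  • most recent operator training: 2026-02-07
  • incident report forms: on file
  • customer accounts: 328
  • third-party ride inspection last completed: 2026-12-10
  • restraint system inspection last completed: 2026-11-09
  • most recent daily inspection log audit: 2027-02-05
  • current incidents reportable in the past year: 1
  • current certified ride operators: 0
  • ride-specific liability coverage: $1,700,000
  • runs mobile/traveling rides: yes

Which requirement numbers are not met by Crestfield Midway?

1. incident report forms present → met
2. restraint system inspection 124 days ago vs limit 120 → not met
3. condition 'runs mobile/traveling rides' holds; operator training 399 days ago vs limit 270 → not met
4. daily inspection log audit 36 days ago vs limit 30 → not met
5. ride-specific liability coverage $1,700,000 ≥ $1,625,000 → met
6. third-party ride inspection 93 days ago vs limit 90 → not met
7. non-destructive testing 188 days ago vs limit 180 → not met
8. certified ride operators 0 < 2 → not met
9. emergency-stop system test 733 days ago vs limit 730 → not met
10. general liability coverage $2,500,000 < $2,575,000 → not met
11. incidents reportable in the past year 1 ≤ 1 → met
Not met: 2, 3, 4, 6, 7, 8, 9, 10

2, 3, 4, 6, 7, 8, 9, 10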